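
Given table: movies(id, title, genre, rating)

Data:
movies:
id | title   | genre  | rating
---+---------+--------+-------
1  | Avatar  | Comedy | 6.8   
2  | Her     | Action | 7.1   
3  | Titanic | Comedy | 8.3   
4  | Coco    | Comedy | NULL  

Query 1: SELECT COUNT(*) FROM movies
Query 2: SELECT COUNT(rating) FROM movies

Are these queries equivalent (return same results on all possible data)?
No, not equivalent

Query 1 returns: [(4,)]
Query 2 returns: [(3,)]

Reason: COUNT(*) includes NULLs, COUNT(column) excludes them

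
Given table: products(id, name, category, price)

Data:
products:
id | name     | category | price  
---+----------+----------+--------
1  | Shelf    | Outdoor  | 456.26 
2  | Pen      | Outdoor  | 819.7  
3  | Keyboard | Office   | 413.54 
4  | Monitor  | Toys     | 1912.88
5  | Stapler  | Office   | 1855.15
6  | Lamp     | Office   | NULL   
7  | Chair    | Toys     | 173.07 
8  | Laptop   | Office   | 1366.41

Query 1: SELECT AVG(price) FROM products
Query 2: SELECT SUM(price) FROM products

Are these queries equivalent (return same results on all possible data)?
No, not equivalent

Query 1 returns: [(999.5728571428572,)]
Query 2 returns: [(6997.01,)]

Reason: AVG vs SUM give different aggregate values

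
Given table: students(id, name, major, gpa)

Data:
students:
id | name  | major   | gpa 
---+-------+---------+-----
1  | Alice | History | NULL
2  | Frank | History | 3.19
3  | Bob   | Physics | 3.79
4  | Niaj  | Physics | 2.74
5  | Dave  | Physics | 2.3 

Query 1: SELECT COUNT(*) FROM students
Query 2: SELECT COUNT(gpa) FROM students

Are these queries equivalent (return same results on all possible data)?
No, not equivalent

Query 1 returns: [(5,)]
Query 2 returns: [(4,)]

Reason: COUNT(*) includes NULLs, COUNT(column) excludes them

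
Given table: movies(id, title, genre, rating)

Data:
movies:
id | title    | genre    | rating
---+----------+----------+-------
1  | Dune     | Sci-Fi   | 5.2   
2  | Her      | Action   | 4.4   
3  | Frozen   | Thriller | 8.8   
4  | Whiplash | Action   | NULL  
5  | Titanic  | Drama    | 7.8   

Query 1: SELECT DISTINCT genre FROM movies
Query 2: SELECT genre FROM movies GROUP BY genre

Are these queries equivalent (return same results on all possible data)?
Yes, equivalent

Both queries return: [('Action',), ('Drama',), ('Sci-Fi',), ('Thriller',)]

Reason: Both get unique genres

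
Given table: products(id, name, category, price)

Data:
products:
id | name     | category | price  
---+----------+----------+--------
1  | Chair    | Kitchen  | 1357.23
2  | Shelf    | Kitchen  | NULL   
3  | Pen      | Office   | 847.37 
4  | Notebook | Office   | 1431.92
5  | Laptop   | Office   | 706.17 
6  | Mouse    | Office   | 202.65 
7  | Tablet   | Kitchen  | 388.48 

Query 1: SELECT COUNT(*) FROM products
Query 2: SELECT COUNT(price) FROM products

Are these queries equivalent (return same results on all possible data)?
No, not equivalent

Query 1 returns: [(7,)]
Query 2 returns: [(6,)]

Reason: COUNT(*) includes NULLs, COUNT(column) excludes them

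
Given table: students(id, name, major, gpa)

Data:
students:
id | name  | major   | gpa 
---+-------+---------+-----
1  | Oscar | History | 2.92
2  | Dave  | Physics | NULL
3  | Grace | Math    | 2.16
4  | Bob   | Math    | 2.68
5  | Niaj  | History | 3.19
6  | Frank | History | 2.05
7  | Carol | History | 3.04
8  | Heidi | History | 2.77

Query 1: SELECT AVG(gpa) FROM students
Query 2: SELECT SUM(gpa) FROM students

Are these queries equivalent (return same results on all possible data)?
No, not equivalent

Query 1 returns: [(2.687142857142857,)]
Query 2 returns: [(18.81,)]

Reason: AVG vs SUM give different aggregate values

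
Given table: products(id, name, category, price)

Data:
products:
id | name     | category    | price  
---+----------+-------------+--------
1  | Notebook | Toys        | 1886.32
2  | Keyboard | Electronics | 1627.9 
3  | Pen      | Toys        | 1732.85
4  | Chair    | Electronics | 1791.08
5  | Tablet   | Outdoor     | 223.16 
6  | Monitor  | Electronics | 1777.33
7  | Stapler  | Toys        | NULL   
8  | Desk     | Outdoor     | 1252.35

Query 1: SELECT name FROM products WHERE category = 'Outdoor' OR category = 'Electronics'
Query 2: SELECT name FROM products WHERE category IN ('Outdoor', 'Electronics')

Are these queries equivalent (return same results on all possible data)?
Yes, equivalent

Both queries return: [('Chair',), ('Desk',), ('Keyboard',), ('Monitor',), ('Tablet',)]

Reason: OR vs IN are equivalent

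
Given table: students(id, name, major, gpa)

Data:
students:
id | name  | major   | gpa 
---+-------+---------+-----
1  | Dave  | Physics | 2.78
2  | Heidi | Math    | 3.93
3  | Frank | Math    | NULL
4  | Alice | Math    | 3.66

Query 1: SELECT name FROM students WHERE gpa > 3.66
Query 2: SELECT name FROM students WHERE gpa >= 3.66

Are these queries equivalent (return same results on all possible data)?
No, not equivalent

Query 1 returns: [('Heidi',)]
Query 2 returns: [('Heidi',), ('Alice',)]

Reason: > vs >= gives different results when gpa = 3.66 exists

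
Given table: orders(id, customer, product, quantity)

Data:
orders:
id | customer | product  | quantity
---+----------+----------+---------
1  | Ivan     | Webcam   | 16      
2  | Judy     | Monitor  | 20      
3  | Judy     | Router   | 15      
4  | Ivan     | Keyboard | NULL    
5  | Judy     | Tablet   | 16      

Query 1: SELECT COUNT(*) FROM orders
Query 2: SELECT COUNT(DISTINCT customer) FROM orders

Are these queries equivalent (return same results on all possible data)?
No, not equivalent

Query 1 returns: [(5,)]
Query 2 returns: [(2,)]

Reason: COUNT(*) counts rows, COUNT(DISTINCT customer) counts unique customers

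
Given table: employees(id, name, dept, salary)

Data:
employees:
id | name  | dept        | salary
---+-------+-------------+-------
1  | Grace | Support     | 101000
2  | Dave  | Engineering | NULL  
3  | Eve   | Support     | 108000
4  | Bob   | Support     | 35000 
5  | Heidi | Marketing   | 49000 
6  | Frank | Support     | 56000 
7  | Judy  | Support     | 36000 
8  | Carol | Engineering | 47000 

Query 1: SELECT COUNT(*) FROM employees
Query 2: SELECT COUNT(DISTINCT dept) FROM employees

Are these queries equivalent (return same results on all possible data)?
No, not equivalent

Query 1 returns: [(8,)]
Query 2 returns: [(3,)]

Reason: COUNT(*) counts rows, COUNT(DISTINCT dept) counts unique depts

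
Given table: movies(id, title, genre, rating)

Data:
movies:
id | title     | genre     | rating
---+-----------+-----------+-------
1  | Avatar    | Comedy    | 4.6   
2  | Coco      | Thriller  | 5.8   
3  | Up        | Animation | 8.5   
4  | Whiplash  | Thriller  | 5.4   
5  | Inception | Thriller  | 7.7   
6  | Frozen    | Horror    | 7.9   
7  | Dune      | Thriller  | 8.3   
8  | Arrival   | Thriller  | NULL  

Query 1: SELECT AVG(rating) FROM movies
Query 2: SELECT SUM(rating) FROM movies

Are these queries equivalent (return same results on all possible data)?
No, not equivalent

Query 1 returns: [(6.885714285714286,)]
Query 2 returns: [(48.2,)]

Reason: AVG vs SUM give different aggregate values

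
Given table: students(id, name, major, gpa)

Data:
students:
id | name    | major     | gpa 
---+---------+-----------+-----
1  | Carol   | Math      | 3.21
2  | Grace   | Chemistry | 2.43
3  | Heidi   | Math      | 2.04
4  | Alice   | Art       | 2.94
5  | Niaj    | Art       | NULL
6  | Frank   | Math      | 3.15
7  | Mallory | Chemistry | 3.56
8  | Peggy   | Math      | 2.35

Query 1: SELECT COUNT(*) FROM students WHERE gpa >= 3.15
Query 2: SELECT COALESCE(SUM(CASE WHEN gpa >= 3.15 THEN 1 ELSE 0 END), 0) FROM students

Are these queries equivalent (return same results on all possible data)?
Yes, equivalent

Both queries return: [(3,)]

Reason: COUNT with WHERE vs conditional SUM (COALESCE handles empty-table NULL)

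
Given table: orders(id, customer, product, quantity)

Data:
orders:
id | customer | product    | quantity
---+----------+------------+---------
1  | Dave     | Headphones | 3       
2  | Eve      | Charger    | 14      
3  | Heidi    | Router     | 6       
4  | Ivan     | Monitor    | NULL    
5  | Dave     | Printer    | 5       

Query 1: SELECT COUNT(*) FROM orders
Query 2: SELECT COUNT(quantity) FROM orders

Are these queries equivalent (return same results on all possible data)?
No, not equivalent

Query 1 returns: [(5,)]
Query 2 returns: [(4,)]

Reason: COUNT(*) includes NULLs, COUNT(column) excludes them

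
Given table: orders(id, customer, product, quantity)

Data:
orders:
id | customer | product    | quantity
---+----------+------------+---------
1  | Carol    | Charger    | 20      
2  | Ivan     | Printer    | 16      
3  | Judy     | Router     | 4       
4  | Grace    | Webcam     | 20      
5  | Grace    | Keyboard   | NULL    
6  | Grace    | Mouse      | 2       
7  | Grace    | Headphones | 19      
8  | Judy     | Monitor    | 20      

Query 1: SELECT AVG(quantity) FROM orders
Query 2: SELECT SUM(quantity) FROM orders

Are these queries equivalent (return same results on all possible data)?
No, not equivalent

Query 1 returns: [(14.428571428571429,)]
Query 2 returns: [(101,)]

Reason: AVG vs SUM give different aggregate values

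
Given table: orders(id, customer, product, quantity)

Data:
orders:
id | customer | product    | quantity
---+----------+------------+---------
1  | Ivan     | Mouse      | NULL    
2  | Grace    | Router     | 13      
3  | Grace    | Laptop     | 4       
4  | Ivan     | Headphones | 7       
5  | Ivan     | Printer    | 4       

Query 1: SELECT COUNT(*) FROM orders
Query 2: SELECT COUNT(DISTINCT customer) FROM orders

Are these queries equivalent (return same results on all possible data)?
No, not equivalent

Query 1 returns: [(5,)]
Query 2 returns: [(2,)]

Reason: COUNT(*) counts rows, COUNT(DISTINCT customer) counts unique customers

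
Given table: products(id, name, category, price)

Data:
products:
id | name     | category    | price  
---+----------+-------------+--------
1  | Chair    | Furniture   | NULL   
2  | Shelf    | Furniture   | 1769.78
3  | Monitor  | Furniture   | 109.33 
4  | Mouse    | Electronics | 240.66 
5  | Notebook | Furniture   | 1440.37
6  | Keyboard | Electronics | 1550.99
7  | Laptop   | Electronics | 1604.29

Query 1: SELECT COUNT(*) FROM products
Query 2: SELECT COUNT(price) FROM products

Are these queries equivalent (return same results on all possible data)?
No, not equivalent

Query 1 returns: [(7,)]
Query 2 returns: [(6,)]

Reason: COUNT(*) includes NULLs, COUNT(column) excludes them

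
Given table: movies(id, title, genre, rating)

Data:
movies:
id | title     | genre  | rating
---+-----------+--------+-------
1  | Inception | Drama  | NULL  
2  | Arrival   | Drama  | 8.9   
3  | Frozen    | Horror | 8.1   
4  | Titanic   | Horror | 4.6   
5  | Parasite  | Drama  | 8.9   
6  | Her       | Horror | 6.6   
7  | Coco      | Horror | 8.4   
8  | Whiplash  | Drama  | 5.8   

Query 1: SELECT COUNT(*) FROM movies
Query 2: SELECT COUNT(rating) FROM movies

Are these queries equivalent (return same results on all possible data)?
No, not equivalent

Query 1 returns: [(8,)]
Query 2 returns: [(7,)]

Reason: COUNT(*) includes NULLs, COUNT(column) excludes them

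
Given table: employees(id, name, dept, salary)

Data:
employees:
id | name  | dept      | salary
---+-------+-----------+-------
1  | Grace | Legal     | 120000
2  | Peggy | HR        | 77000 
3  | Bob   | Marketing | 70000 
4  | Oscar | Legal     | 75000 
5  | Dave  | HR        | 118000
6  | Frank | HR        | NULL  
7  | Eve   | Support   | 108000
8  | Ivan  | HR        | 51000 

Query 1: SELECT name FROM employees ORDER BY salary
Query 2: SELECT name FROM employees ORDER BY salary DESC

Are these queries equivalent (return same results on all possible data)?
No, not equivalent

Query 1 returns: [('Frank',), ('Ivan',), ('Bob',), ('Oscar',), ('Peggy',), ('Eve',), ('Dave',), ('Grace',)]
Query 2 returns: [('Grace',), ('Dave',), ('Eve',), ('Peggy',), ('Oscar',), ('Bob',), ('Ivan',), ('Frank',)]

Reason: ASC vs DESC gives opposite ordering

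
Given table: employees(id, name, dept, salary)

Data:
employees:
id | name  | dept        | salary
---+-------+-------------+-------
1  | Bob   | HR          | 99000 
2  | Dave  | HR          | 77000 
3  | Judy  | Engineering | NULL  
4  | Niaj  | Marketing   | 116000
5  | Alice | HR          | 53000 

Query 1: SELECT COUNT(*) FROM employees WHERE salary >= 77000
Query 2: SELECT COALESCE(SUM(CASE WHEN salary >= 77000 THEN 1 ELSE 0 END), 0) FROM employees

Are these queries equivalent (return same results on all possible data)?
Yes, equivalent

Both queries return: [(3,)]

Reason: COUNT with WHERE vs conditional SUM (COALESCE handles empty-table NULL)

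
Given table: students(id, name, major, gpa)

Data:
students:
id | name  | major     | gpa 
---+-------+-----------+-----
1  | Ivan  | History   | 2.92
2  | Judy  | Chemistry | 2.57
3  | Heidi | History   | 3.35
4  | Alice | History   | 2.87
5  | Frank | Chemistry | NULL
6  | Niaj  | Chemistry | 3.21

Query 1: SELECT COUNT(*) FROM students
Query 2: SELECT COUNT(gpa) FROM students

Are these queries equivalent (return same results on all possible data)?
No, not equivalent

Query 1 returns: [(6,)]
Query 2 returns: [(5,)]

Reason: COUNT(*) includes NULLs, COUNT(column) excludes them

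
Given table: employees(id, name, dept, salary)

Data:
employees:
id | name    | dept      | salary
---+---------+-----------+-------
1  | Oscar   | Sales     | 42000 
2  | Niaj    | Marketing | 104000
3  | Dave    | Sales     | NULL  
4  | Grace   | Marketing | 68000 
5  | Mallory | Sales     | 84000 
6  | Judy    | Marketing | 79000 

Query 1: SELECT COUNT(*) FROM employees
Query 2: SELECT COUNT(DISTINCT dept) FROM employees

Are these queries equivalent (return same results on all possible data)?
No, not equivalent

Query 1 returns: [(6,)]
Query 2 returns: [(2,)]

Reason: COUNT(*) counts rows, COUNT(DISTINCT dept) counts unique depts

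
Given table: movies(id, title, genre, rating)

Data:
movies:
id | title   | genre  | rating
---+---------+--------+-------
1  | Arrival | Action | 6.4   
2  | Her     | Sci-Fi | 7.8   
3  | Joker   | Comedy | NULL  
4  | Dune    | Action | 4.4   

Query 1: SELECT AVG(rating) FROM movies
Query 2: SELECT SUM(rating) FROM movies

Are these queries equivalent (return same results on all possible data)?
No, not equivalent

Query 1 returns: [(6.2,)]
Query 2 returns: [(18.6,)]

Reason: AVG vs SUM give different aggregate values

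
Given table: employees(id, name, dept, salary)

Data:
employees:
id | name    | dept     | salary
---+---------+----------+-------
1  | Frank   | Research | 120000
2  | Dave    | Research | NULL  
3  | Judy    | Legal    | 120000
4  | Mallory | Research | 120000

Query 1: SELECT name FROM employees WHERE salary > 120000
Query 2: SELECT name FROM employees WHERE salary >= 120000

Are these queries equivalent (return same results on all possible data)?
No, not equivalent

Query 1 returns: []
Query 2 returns: [('Frank',), ('Judy',), ('Mallory',)]

Reason: > vs >= gives different results when salary = 120000 exists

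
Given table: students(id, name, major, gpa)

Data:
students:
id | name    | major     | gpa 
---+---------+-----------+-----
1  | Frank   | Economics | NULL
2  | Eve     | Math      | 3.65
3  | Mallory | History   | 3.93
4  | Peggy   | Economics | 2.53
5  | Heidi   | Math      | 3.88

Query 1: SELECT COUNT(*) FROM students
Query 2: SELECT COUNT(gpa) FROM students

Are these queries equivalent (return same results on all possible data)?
No, not equivalent

Query 1 returns: [(5,)]
Query 2 returns: [(4,)]

Reason: COUNT(*) includes NULLs, COUNT(column) excludes them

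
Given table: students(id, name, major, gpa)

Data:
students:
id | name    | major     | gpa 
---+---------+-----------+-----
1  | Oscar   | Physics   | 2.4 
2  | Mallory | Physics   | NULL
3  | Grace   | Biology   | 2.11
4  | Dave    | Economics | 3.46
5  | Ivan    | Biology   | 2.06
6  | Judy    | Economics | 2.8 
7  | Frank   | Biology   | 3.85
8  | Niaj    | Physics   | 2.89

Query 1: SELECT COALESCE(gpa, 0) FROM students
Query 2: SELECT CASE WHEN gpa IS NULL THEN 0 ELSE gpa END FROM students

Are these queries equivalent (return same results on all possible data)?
Yes, equivalent

Both queries return: [(0,), (2.06,), (2.11,), (2.4,), (2.8,), (2.89,), (3.46,), (3.85,)]

Reason: COALESCE vs CASE for NULL handling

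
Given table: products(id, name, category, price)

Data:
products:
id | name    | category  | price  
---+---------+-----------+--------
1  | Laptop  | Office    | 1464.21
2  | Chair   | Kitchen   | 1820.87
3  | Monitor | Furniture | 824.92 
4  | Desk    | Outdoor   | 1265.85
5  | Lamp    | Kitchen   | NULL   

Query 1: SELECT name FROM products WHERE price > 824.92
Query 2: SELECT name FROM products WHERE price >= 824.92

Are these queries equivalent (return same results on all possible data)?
No, not equivalent

Query 1 returns: [('Laptop',), ('Chair',), ('Desk',)]
Query 2 returns: [('Laptop',), ('Chair',), ('Monitor',), ('Desk',)]

Reason: > vs >= gives different results when price = 824.92 exists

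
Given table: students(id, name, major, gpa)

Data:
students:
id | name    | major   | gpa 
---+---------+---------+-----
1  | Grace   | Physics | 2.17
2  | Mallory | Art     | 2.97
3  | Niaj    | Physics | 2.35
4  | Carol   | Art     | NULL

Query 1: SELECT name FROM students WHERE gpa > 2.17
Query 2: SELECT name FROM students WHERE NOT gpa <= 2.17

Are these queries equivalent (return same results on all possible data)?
Yes, equivalent

Both queries return: [('Mallory',), ('Niaj',)]

Reason: Both filter gpa > 2.17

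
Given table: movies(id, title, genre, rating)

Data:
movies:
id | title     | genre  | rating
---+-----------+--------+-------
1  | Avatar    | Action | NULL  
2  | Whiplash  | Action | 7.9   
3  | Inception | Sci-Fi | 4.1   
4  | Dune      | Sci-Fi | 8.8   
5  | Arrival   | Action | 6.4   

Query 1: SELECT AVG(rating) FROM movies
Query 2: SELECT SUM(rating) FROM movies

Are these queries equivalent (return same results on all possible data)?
No, not equivalent

Query 1 returns: [(6.800000000000001,)]
Query 2 returns: [(27.200000000000003,)]

Reason: AVG vs SUM give different aggregate values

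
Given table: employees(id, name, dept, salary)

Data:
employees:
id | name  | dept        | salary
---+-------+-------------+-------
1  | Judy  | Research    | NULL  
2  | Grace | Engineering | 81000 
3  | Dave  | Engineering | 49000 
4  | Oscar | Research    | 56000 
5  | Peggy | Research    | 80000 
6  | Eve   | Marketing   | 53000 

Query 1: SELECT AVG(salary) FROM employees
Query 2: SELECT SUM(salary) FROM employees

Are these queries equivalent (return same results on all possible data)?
No, not equivalent

Query 1 returns: [(63800.0,)]
Query 2 returns: [(319000,)]

Reason: AVG vs SUM give different aggregate values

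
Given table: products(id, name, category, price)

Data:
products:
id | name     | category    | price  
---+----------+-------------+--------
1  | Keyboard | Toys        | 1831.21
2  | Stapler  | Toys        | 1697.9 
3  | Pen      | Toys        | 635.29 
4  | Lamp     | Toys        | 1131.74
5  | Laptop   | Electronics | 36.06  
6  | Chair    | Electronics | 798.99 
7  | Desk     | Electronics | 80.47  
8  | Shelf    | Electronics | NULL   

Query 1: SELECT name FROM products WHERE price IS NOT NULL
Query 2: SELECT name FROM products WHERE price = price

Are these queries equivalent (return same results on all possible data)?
Yes, equivalent

Both queries return: [('Chair',), ('Desk',), ('Keyboard',), ('Lamp',), ('Laptop',), ('Pen',), ('Stapler',)]

Reason: IS NOT NULL vs self-equality (both exclude NULLs)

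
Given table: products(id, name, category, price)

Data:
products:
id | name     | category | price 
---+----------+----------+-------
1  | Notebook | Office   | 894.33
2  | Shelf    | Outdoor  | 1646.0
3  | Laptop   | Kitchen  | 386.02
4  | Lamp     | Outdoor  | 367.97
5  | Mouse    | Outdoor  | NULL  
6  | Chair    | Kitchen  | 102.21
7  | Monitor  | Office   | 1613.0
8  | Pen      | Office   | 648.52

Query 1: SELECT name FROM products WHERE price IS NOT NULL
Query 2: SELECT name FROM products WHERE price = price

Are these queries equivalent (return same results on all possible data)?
Yes, equivalent

Both queries return: [('Chair',), ('Lamp',), ('Laptop',), ('Monitor',), ('Notebook',), ('Pen',), ('Shelf',)]

Reason: IS NOT NULL vs self-equality (both exclude NULLs)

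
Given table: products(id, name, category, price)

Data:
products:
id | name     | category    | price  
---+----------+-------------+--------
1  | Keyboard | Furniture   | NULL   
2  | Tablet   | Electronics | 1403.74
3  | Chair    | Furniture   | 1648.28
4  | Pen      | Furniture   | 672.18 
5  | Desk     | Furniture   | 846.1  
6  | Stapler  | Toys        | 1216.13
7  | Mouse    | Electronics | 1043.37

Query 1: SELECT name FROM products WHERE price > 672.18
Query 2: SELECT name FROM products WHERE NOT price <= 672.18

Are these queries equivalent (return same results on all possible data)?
Yes, equivalent

Both queries return: [('Chair',), ('Desk',), ('Mouse',), ('Stapler',), ('Tablet',)]

Reason: Both filter price > 672.18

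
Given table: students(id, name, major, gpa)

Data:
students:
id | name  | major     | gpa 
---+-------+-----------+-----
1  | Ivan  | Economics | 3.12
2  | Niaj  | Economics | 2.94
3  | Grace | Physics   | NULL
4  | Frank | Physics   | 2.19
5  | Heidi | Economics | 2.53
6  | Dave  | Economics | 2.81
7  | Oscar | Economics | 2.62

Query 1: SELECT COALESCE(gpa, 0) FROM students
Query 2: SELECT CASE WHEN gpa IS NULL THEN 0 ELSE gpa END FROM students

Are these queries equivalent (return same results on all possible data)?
Yes, equivalent

Both queries return: [(0,), (2.19,), (2.53,), (2.62,), (2.81,), (2.94,), (3.12,)]

Reason: COALESCE vs CASE for NULL handling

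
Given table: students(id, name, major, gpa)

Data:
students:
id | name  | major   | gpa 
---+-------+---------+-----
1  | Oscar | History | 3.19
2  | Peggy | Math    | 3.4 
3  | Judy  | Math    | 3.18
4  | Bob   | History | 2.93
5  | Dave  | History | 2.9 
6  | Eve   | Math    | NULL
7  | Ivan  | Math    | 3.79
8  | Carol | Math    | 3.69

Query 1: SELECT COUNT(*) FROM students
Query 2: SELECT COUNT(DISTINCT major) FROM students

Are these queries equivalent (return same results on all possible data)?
No, not equivalent

Query 1 returns: [(8,)]
Query 2 returns: [(2,)]

Reason: COUNT(*) counts rows, COUNT(DISTINCT major) counts unique majors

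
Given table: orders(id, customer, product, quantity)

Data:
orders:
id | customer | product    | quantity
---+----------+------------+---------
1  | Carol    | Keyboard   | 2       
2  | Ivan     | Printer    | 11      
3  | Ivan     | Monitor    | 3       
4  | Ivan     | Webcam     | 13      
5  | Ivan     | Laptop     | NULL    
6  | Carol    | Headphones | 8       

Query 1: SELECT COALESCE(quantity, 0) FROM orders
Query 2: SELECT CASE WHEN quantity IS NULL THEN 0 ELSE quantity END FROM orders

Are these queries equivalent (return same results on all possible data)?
Yes, equivalent

Both queries return: [(0,), (2,), (3,), (8,), (11,), (13,)]

Reason: COALESCE vs CASE for NULL handling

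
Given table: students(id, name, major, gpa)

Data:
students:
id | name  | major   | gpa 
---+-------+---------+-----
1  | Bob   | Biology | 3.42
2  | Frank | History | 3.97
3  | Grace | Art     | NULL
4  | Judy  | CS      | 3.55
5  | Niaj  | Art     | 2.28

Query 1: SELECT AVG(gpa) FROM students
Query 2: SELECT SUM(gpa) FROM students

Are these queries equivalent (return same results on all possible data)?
No, not equivalent

Query 1 returns: [(3.3049999999999997,)]
Query 2 returns: [(13.219999999999999,)]

Reason: AVG vs SUM give different aggregate values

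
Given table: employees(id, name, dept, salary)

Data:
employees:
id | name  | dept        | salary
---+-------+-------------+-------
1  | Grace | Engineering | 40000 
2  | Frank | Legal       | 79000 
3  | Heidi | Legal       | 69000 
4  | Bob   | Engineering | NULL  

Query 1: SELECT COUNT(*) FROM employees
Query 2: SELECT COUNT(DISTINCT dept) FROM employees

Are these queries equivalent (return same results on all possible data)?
No, not equivalent

Query 1 returns: [(4,)]
Query 2 returns: [(2,)]

Reason: COUNT(*) counts rows, COUNT(DISTINCT dept) counts unique depts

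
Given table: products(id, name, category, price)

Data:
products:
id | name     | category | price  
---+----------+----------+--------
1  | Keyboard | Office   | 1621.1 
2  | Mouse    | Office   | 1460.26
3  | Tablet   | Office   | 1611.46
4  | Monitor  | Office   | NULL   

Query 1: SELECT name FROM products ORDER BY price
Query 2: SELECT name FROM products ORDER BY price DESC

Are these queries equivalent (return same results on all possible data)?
No, not equivalent

Query 1 returns: [('Monitor',), ('Mouse',), ('Tablet',), ('Keyboard',)]
Query 2 returns: [('Keyboard',), ('Tablet',), ('Mouse',), ('Monitor',)]

Reason: ASC vs DESC gives opposite ordering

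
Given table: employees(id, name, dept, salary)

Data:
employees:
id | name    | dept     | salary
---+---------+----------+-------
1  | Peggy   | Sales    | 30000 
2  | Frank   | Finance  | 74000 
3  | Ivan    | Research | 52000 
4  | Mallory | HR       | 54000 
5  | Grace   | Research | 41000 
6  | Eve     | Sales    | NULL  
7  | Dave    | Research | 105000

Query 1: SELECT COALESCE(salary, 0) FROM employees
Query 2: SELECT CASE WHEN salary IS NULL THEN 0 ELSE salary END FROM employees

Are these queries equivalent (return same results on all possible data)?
Yes, equivalent

Both queries return: [(0,), (30000,), (41000,), (52000,), (54000,), (74000,), (105000,)]

Reason: COALESCE vs CASE for NULL handling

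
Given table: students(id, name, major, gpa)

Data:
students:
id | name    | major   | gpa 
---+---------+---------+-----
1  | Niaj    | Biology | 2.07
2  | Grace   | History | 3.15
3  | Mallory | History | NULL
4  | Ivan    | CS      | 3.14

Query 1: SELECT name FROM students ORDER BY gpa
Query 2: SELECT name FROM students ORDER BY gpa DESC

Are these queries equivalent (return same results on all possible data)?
No, not equivalent

Query 1 returns: [('Mallory',), ('Niaj',), ('Ivan',), ('Grace',)]
Query 2 returns: [('Grace',), ('Ivan',), ('Niaj',), ('Mallory',)]

Reason: ASC vs DESC gives opposite ordering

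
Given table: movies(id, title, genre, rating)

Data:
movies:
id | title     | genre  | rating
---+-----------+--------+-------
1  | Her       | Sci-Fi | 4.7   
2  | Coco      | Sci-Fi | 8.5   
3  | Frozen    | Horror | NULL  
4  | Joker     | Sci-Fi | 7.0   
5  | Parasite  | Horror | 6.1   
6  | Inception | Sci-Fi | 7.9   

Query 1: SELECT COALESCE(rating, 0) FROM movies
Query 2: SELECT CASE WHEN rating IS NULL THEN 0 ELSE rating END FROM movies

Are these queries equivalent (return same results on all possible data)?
Yes, equivalent

Both queries return: [(0,), (4.7,), (6.1,), (7.0,), (7.9,), (8.5,)]

Reason: COALESCE vs CASE for NULL handling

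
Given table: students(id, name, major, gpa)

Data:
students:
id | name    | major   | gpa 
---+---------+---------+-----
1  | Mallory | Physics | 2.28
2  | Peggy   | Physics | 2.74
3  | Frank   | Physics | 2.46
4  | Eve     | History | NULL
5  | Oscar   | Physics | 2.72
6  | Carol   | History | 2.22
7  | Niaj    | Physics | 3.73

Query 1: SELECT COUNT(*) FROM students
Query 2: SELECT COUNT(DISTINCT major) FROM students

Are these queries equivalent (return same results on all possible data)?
No, not equivalent

Query 1 returns: [(7,)]
Query 2 returns: [(2,)]

Reason: COUNT(*) counts rows, COUNT(DISTINCT major) counts unique majors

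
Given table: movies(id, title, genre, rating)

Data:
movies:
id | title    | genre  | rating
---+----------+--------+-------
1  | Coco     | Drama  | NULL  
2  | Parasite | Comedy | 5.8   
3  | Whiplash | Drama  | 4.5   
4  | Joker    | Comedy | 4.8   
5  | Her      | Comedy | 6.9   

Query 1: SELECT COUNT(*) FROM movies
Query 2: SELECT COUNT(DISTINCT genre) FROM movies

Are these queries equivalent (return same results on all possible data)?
No, not equivalent

Query 1 returns: [(5,)]
Query 2 returns: [(2,)]

Reason: COUNT(*) counts rows, COUNT(DISTINCT genre) counts unique genres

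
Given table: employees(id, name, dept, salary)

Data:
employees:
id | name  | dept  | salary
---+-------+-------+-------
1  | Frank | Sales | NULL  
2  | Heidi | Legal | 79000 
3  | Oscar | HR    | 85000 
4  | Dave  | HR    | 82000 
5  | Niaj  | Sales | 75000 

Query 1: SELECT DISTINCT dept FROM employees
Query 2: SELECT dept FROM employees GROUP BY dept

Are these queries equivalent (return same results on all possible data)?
Yes, equivalent

Both queries return: [('HR',), ('Legal',), ('Sales',)]

Reason: Both get unique depts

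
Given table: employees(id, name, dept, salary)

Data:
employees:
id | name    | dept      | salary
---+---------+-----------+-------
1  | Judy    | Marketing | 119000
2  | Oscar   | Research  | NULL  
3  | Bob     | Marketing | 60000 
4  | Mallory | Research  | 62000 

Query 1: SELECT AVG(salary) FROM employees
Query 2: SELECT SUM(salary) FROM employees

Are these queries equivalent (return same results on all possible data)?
No, not equivalent

Query 1 returns: [(80333.33333333333,)]
Query 2 returns: [(241000,)]

Reason: AVG vs SUM give different aggregate values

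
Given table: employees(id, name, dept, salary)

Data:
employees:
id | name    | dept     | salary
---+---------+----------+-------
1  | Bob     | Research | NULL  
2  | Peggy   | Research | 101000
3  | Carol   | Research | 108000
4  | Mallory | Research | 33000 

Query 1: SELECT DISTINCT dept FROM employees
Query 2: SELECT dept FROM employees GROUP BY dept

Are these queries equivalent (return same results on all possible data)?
Yes, equivalent

Both queries return: [('Research',)]

Reason: Both get unique depts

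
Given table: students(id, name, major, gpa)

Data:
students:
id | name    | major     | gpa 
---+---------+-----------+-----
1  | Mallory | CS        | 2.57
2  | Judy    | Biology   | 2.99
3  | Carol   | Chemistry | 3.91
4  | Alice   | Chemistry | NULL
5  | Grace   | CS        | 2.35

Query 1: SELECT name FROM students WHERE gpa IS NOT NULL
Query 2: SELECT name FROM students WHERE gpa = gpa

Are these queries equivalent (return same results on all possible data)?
Yes, equivalent

Both queries return: [('Carol',), ('Grace',), ('Judy',), ('Mallory',)]

Reason: IS NOT NULL vs self-equality (both exclude NULLs)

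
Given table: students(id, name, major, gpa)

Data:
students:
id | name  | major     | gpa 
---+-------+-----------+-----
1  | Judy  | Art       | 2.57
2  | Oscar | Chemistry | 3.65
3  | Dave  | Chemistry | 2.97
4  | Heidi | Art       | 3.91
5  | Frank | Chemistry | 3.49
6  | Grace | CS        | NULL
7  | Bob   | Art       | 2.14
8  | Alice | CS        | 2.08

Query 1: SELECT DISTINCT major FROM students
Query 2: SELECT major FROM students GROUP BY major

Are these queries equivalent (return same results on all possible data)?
Yes, equivalent

Both queries return: [('Art',), ('CS',), ('Chemistry',)]

Reason: Both get unique majors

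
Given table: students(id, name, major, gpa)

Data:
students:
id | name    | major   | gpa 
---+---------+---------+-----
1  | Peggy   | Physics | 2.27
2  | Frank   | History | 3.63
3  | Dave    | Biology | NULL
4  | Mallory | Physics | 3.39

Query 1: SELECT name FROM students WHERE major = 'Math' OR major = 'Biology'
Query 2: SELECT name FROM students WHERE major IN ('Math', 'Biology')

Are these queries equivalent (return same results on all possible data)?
Yes, equivalent

Both queries return: [('Dave',)]

Reason: OR vs IN are equivalent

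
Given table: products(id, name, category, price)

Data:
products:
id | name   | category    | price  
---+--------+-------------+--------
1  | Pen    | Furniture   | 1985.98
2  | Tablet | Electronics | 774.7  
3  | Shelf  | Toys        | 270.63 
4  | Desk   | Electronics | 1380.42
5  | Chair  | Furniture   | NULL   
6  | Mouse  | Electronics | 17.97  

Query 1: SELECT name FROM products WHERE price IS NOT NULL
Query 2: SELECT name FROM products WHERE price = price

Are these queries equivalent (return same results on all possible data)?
Yes, equivalent

Both queries return: [('Desk',), ('Mouse',), ('Pen',), ('Shelf',), ('Tablet',)]

Reason: IS NOT NULL vs self-equality (both exclude NULLs)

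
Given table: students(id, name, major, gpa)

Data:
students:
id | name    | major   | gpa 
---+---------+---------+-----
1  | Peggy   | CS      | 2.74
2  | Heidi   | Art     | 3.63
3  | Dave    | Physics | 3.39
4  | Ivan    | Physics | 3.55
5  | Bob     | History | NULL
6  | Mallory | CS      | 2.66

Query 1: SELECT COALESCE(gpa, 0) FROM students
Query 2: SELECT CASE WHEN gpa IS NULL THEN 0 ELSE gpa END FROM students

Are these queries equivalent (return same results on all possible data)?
Yes, equivalent

Both queries return: [(0,), (2.66,), (2.74,), (3.39,), (3.55,), (3.63,)]

Reason: COALESCE vs CASE for NULL handling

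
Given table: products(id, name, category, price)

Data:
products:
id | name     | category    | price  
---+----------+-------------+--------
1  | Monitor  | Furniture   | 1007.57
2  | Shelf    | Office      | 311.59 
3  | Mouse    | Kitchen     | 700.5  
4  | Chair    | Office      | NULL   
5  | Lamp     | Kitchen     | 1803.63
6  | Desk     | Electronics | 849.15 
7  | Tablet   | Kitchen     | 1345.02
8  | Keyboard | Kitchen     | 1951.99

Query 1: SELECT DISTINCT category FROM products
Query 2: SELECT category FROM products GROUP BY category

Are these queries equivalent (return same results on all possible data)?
Yes, equivalent

Both queries return: [('Electronics',), ('Furniture',), ('Kitchen',), ('Office',)]

Reason: Both get unique categorys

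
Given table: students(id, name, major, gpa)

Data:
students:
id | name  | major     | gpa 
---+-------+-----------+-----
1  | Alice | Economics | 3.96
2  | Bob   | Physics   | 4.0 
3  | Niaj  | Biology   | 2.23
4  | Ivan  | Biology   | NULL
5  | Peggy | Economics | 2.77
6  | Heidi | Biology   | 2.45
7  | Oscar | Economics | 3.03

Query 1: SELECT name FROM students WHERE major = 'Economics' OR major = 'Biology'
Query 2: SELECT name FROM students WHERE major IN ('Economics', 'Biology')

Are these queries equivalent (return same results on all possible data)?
Yes, equivalent

Both queries return: [('Alice',), ('Heidi',), ('Ivan',), ('Niaj',), ('Oscar',), ('Peggy',)]

Reason: OR vs IN are equivalent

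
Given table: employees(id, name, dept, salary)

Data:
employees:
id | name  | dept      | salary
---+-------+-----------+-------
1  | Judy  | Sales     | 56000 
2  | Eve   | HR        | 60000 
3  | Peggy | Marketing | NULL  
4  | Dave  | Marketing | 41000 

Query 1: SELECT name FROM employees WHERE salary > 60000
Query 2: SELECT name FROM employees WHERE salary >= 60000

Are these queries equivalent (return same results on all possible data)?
No, not equivalent

Query 1 returns: []
Query 2 returns: [('Eve',)]

Reason: > vs >= gives different results when salary = 60000 exists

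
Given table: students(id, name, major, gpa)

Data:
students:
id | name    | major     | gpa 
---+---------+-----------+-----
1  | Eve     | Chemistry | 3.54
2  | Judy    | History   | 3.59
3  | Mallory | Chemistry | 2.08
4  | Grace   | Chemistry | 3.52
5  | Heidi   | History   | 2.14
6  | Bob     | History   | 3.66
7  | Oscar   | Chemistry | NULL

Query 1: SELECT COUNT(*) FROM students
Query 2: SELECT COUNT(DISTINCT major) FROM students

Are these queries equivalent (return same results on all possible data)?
No, not equivalent

Query 1 returns: [(7,)]
Query 2 returns: [(2,)]

Reason: COUNT(*) counts rows, COUNT(DISTINCT major) counts unique majors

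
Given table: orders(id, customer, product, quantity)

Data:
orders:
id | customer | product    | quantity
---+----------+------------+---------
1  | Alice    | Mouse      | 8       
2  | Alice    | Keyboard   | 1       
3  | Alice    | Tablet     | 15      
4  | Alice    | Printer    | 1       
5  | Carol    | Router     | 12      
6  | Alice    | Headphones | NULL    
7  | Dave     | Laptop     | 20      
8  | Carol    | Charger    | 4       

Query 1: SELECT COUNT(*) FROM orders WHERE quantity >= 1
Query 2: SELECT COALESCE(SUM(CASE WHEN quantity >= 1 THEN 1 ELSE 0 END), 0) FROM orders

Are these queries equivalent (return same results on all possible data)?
Yes, equivalent

Both queries return: [(7,)]

Reason: COUNT with WHERE vs conditional SUM (COALESCE handles empty-table NULL)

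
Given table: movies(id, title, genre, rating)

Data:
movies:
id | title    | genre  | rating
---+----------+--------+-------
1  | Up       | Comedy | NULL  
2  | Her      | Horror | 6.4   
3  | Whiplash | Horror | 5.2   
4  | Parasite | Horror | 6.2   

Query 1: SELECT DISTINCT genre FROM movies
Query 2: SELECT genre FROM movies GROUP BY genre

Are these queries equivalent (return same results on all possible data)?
Yes, equivalent

Both queries return: [('Comedy',), ('Horror',)]

Reason: Both get unique genres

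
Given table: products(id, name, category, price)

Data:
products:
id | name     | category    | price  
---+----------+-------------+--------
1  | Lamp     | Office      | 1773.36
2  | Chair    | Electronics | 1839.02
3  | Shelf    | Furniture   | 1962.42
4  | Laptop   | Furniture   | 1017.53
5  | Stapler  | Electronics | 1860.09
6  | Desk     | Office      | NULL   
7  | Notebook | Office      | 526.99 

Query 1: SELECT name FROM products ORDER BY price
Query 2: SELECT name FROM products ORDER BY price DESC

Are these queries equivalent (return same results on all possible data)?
No, not equivalent

Query 1 returns: [('Desk',), ('Notebook',), ('Laptop',), ('Lamp',), ('Chair',), ('Stapler',), ('Shelf',)]
Query 2 returns: [('Shelf',), ('Stapler',), ('Chair',), ('Lamp',), ('Laptop',), ('Notebook',), ('Desk',)]

Reason: ASC vs DESC gives opposite ordering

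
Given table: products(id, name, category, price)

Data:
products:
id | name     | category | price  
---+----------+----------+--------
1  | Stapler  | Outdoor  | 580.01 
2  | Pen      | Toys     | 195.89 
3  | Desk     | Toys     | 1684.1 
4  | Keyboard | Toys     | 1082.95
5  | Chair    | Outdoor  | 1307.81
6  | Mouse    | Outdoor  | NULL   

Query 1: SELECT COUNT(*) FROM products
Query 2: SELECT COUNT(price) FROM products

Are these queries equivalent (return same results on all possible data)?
No, not equivalent

Query 1 returns: [(6,)]
Query 2 returns: [(5,)]

Reason: COUNT(*) includes NULLs, COUNT(column) excludes them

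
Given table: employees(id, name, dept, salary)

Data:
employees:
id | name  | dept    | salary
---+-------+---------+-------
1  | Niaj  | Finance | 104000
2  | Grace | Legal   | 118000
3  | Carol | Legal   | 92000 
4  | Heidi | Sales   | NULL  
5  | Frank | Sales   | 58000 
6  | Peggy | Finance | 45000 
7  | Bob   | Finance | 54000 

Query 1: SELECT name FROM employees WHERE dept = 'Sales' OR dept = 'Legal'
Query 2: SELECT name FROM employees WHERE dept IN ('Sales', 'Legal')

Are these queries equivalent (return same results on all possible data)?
Yes, equivalent

Both queries return: [('Carol',), ('Frank',), ('Grace',), ('Heidi',)]

Reason: OR vs IN are equivalent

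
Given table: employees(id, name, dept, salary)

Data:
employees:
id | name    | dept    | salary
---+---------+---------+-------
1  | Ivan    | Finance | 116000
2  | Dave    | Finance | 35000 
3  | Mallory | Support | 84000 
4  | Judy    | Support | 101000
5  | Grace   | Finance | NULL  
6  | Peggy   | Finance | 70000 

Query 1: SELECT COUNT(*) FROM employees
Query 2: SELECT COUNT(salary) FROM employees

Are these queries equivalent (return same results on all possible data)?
No, not equivalent

Query 1 returns: [(6,)]
Query 2 returns: [(5,)]

Reason: COUNT(*) includes NULLs, COUNT(column) excludes them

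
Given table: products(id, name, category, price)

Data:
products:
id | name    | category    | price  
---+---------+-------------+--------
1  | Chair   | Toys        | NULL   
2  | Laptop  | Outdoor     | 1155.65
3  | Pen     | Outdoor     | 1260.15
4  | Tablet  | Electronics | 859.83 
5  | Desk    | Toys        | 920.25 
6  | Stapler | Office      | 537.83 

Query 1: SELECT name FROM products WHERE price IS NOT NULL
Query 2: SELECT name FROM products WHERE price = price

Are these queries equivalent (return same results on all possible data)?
Yes, equivalent

Both queries return: [('Desk',), ('Laptop',), ('Pen',), ('Stapler',), ('Tablet',)]

Reason: IS NOT NULL vs self-equality (both exclude NULLs)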